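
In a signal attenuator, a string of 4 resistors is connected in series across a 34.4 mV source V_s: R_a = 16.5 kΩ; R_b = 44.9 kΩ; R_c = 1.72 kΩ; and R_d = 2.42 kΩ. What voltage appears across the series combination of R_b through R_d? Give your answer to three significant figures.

Total series resistance ΣR = 16.5 + 44.9 + 1.72 + 2.42 = 65.54 kΩ.
R_{R_b..R_d} = 44.9 + 1.72 + 2.42 = 49.04 kΩ.
V = V_s · R/ΣR = 34.4 × 0.7482 = 25.74 mV.

V ≈ 25.7 mV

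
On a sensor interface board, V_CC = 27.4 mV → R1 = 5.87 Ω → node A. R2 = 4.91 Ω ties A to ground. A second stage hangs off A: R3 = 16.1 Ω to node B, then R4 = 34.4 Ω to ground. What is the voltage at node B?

The second stage (R3 + R4 = 50.50 Ω) loads node A in parallel with R2.
R2 ‖ (R3+R4) = 4.475 Ω.
First divider: V_A = V_CC · 4.475/(5.87 + 4.475) = 11.85 mV.
V_B = V_A × 0.6812 = 8.074 mV.

V_B ≈ 8.07 mV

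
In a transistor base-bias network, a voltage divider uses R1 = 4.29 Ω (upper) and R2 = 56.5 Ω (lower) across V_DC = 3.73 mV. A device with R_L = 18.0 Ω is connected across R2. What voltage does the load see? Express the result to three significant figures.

V_out ≈ 2.84 mV

First combine the lower leg with the load: R2 ‖ R_L = 13.65 Ω.
Now apply the divider: V_out = 3.73 × 0.7609 = 2.838 mV.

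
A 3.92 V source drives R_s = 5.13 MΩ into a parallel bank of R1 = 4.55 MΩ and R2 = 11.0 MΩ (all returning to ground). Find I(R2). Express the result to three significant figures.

I ≈ 0.137 µA

Combine the parallel branches: R_p = (1/4.55 + 1/11.0)⁻¹ = 3.219 MΩ.
Node voltage V_A = V_DC · R_p/(R_s + R_p) = 3.92 × 0.3855 = 1.511 V.
I(R2) = V_A / R2 = 1.511/11.0 = 0.1374 µA.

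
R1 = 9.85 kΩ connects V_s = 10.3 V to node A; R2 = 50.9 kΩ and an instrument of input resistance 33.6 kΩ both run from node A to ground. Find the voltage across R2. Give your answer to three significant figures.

The load sits in parallel with R2, giving an effective lower resistance R2' = R2·R_L/(R2+R_L) = 20.24 kΩ.
Voltage divider with the loaded lower leg: V_out = 10.3 × 20.24/(9.85 + 20.24) = 10.3 × 0.6726 = 6.928 V.
(Unloaded it would be 8.63 V; the load pulls it down.)

V_out ≈ 6.93 V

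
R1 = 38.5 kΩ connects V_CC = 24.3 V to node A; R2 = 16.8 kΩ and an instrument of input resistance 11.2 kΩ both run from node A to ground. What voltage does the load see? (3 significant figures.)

The load sits in parallel with R2, giving an effective lower resistance R2' = R2·R_L/(R2+R_L) = 6.720 kΩ.
Then V_out = V_CC · R2'/(R1 + R2') = 24.3 × 6.720/45.22 = 3.611 V.

V_out ≈ 3.61 V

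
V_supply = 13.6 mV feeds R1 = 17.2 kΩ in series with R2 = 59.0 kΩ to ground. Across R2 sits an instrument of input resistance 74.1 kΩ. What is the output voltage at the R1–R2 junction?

V_out ≈ 8.93 mV

First combine the lower leg with the load: R2 ‖ R_L = 32.85 kΩ.
Now apply the divider: V_out = 13.6 × 0.6563 = 8.926 mV.
(Unloaded it would be 10.5 mV; the load pulls it down.)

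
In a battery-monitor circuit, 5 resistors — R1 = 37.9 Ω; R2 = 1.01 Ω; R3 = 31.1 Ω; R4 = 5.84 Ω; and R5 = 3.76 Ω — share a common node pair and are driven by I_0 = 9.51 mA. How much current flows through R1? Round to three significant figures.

ΣG = 1/37.9 + 1/1.01 + 1/31.1 + 1/5.84 + 1/3.76 = 1.486.
Current divider: I(R1) = I_0 · G_k/ΣG = 9.51 × (0.02639/1.486) = 9.51 × 0.01776 = 0.1689 mA.

I ≈ 0.169 mA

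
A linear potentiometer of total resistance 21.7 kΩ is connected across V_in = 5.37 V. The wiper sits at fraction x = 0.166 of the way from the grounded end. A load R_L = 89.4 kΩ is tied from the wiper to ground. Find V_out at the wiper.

Lower segment x·R_p = 3.602 kΩ; upper segment (1−x)·R_p = 18.10 kΩ.
(x·R_p) ‖ R_L = 3.463 kΩ.
Loaded-divider output: V_out = 5.37 × 0.1606 = 0.8624 V.
(Unloaded: V_out = x·V_in = 0.891 V.)

V_out ≈ 0.862 V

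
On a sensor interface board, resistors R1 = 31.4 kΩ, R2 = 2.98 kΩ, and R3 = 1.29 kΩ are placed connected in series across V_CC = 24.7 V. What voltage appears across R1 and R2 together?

Total series resistance ΣR = 31.4 + 2.98 + 1.29 = 35.67 kΩ.
R_{R1..R2} = 31.4 + 2.98 = 34.38 kΩ.
By the voltage-divider rule, V = 24.7 × 34.38/35.67 = 23.81 V.

V ≈ 23.8 V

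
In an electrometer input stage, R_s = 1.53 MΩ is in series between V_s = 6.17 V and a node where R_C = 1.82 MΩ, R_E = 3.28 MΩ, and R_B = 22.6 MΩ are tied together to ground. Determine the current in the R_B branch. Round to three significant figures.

I ≈ 0.115 µA

Parallel bank: R_p = 1/(1/1.82 + 1/3.28 + 1/22.6) = 1.113 MΩ.
Node voltage V_A = V_s · R_p/(R_s + R_p) = 6.17 × 0.4211 = 2.598 V.
Branch current I = V_A/R_B = 2.598/22.6 = 0.1150 µA.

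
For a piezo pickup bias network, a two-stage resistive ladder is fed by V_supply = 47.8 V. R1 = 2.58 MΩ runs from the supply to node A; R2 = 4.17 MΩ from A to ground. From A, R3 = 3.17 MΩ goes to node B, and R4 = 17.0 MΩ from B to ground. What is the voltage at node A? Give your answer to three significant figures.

The second stage (R3 + R4 = 20.17 MΩ) loads node A in parallel with R2.
Effective lower resistance at A: R2 ‖ 20.17 = 3.456 MΩ.
First divider: V_A = V_supply · 3.456/(2.58 + 3.456) = 27.37 V.

V_A ≈ 27.4 V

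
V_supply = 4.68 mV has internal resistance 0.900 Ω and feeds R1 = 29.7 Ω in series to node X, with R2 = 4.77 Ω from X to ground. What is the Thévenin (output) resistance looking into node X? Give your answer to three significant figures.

R1' = 0.900 + 29.7 = 30.60 Ω (source resistance + R1).
Zeroing V_supply shorts the top of R1' to ground, so R_th = R1' ‖ R2 = 4.127 Ω.

R_th ≈ 4.13 Ω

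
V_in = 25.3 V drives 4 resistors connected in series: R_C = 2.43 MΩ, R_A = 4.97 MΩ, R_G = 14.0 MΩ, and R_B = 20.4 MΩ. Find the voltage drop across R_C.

V ≈ 1.47 V

ΣR = 2.43 + 4.97 + 14.0 + 20.4 = 41.80 MΩ.
V = V_in · R/ΣR = 25.3 × 0.05813 = 1.471 V.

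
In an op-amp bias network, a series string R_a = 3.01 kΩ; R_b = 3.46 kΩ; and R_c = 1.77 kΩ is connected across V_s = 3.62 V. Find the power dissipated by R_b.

Series current I = V_s/ΣR = 3.62/8.240 = 0.4393 mA.
P(R_b) = I²·R_b = (0.4393)² × 3.46 = 0.6678 mW.

P ≈ 0.668 mW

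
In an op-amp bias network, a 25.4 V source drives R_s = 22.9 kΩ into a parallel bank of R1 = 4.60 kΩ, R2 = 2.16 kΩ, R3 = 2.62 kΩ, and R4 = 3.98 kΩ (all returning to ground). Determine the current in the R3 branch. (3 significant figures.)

Parallel bank: R_p = 1/(1/4.60 + 1/2.16 + 1/2.62 + 1/3.98) = 0.7614 kΩ.
V_A by voltage divider: V_A = 25.4 × 0.7614/(22.9 + 0.7614) = 0.8174 V.
Branch current I = V_A/R3 = 0.8174/2.62 = 0.3120 mA.
(Check via current divider: I_total = 1.073 mA; share G_k/ΣG = 0.2906 → same result.)

I ≈ 0.312 mA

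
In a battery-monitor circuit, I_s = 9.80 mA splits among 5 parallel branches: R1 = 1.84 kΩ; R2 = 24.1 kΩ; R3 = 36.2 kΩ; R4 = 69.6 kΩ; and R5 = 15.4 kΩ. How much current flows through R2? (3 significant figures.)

I ≈ 0.588 mA

Conductances: ΣG = 1/1.84 + 1/24.1 + 1/36.2 + 1/69.6 + 1/15.4 = 0.6919 (1/kΩ).
R2 takes the fraction G_k/ΣG = 0.04149/0.6919 = 0.05997, so I = 9.80 × 0.05997 = 0.5877 mA.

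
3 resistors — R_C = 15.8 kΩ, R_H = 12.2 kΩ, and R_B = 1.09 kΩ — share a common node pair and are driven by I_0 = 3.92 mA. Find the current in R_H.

I ≈ 0.302 mA

ΣG = 1/15.8 + 1/12.2 + 1/1.09 = 1.063.
R_H takes the fraction G_k/ΣG = 0.08197/1.063 = 0.07713, so I = 3.92 × 0.07713 = 0.3024 mA.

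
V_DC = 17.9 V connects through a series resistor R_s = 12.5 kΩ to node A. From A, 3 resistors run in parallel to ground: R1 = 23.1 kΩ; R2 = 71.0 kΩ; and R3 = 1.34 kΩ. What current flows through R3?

I ≈ 1.21 mA

Equivalent of the parallel group: R_p = 1.244 kΩ.
V_A = 17.9 × 1.244/13.74 = 1.621 V.
I(R3) = V_A / R3 = 1.621/1.34 = 1.209 mA.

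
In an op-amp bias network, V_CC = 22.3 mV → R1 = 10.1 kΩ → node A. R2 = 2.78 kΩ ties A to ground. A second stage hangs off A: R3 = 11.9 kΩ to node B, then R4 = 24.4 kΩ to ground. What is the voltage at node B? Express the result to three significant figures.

V_B ≈ 3.05 mV

Node A sees R2 in parallel with the series input of stage 2, R3 + R4 = 36.30 kΩ.
Effective lower resistance at A: R2 ‖ 36.30 = 2.582 kΩ.
So V_A = 22.3 × 0.2036 = 4.541 mV.
V_B = V_A × 0.6722 = 3.052 mV.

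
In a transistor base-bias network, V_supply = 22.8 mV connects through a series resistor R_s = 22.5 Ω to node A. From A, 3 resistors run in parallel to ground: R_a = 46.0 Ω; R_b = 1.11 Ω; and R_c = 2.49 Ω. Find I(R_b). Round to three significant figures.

Combine the parallel branches: R_p = (1/46.0 + 1/1.11 + 1/2.49)⁻¹ = 0.7551 Ω.
V_A by voltage divider: V_A = 22.8 × 0.7551/(22.5 + 0.7551) = 0.7404 mV.
I(R_b) = V_A / R_b = 0.7404/1.11 = 0.6670 mA.

I ≈ 0.667 mA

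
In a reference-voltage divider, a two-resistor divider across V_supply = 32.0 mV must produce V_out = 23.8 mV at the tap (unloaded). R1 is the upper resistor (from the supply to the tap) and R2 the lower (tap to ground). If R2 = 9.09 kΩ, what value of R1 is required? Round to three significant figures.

R1 ≈ 3.13 kΩ

Required fraction k = V_out/V_supply = 0.7438.
So R1 = R2 · (V_supply/V_out − 1) = 9.09 × (32.0/23.8 − 1) = 9.09 × 0.3445 = 3.132 kΩ.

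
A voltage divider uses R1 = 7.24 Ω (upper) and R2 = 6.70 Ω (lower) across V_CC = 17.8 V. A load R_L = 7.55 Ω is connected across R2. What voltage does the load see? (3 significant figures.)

V_out ≈ 5.86 V

First combine the lower leg with the load: R2 ‖ R_L = 3.550 Ω.
Then V_out = V_CC · R2'/(R1 + R2') = 17.8 × 3.550/10.79 = 5.856 V.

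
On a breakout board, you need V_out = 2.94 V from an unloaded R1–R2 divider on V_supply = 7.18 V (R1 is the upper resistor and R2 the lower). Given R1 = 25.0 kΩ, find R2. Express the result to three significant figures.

R2 ≈ 17.3 kΩ

Required fraction k = V_out/V_supply = 0.4095.
R2 = R1 · 0.4095/(1 − 0.4095) = 17.33 kΩ.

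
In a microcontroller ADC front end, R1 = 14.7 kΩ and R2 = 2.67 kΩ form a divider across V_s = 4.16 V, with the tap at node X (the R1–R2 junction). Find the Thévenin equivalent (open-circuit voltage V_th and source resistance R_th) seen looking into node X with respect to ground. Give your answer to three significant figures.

With X open, the divider is unloaded: V_th = 4.16 × 2.67/17.37 = 0.6394 V.
Zeroing V_s shorts the top of R1 to ground, so R_th = R1 ‖ R2 = 2.260 kΩ.

V_th ≈ 0.639 V, R_th ≈ 2.26 kΩ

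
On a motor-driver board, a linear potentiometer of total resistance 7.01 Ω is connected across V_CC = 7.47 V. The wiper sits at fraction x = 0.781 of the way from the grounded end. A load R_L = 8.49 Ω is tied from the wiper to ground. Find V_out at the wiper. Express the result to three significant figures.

The pot divides into 1.535 Ω above the wiper and 5.475 Ω below.
R_L loads the lower segment: effective lower R = 3.328 Ω.
Loaded-divider output: V_out = 7.47 × 0.6844 = 5.112 V.
(Unloaded: V_out = x·V_CC = 5.83 V.)

V_out ≈ 5.11 V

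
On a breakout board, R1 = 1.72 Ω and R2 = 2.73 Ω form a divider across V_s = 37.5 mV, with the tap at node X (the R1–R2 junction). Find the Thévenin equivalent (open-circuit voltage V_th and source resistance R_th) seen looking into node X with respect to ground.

With X open, the divider is unloaded: V_th = 37.5 × 2.73/4.450 = 23.01 mV.
Zeroing V_s shorts the top of R1 to ground, so R_th = R1 ‖ R2 = 1.055 Ω.

V_th ≈ 23.0 mV, R_th ≈ 1.06 Ω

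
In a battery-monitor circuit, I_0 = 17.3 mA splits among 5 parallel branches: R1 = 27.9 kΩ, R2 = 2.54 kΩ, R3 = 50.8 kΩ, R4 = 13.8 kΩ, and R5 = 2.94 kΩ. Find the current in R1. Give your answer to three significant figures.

I ≈ 0.719 mA

ΣG = 1/27.9 + 1/2.54 + 1/50.8 + 1/13.8 + 1/2.94 = 0.8618.
Current divider: I(R1) = I_0 · G_k/ΣG = 17.3 × (0.03584/0.8618) = 17.3 × 0.04159 = 0.7195 mA.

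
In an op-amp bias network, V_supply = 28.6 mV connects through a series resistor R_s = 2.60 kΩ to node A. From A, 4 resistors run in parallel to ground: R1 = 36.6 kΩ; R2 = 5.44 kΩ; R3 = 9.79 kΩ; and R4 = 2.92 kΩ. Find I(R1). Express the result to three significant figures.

Combine the parallel branches: R_p = (1/36.6 + 1/5.44 + 1/9.79 + 1/2.92)⁻¹ = 1.525 kΩ.
V_A by voltage divider: V_A = 28.6 × 1.525/(2.60 + 1.525) = 10.57 mV.
Branch current I = V_A/R1 = 10.57/36.6 = 0.2889 µA.

I ≈ 0.289 µA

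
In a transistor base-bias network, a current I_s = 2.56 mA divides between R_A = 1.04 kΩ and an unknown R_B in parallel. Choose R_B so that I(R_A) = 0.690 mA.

R_B ≈ 0.384 kΩ

The fraction through R_A equals R_B/(R_A+R_B).
With f = 0.2695, R_B = R_A · f/(1−f) = 1.04 × 0.3690 = 0.3837 kΩ.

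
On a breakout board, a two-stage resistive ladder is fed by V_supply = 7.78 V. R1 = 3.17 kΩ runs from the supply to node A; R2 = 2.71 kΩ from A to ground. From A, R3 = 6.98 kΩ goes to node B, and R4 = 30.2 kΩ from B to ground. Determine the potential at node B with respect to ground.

Node A sees R2 in parallel with the series input of stage 2, R3 + R4 = 37.18 kΩ.
R2 ‖ (R3+R4) = 2.526 kΩ.
V_A = 7.78 × 2.526/(3.17 + 2.526) = 3.450 V.
Stage 2 is unloaded, so V_B = V_A · R4/(R3+R4) = 3.450 × 30.2/37.18 = 2.802 V.

V_B ≈ 2.80 V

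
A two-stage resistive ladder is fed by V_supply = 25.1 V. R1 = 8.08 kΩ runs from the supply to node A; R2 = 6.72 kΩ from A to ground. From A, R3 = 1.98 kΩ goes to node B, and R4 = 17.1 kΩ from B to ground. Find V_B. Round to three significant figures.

Node A sees R2 in parallel with the series input of stage 2, R3 + R4 = 19.08 kΩ.
Effective lower resistance at A: R2 ‖ 19.08 = 4.970 kΩ.
First divider: V_A = V_supply · 4.970/(8.08 + 4.970) = 9.559 V.
Then the unloaded second divider: V_B = V_A × R4/(R3+R4) = 9.559 × 0.8962 = 8.567 V.

V_B ≈ 8.57 V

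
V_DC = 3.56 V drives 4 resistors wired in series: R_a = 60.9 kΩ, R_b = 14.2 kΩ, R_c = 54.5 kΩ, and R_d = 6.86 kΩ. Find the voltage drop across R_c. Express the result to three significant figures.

Total series resistance ΣR = 60.9 + 14.2 + 54.5 + 6.86 = 136.5 kΩ.
Voltage divider: V = V_DC · (54.50 / 136.5) = 3.56 × 0.3994 = 1.422 V.

V ≈ 1.42 V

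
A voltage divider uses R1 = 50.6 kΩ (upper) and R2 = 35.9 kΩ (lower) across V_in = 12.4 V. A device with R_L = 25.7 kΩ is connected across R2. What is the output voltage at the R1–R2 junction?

V_out ≈ 2.83 V

R2 ‖ R_L = (35.9 × 25.7)/(35.9 + 25.7) = 14.98 kΩ.
Now apply the divider: V_out = 12.4 × 0.2284 = 2.832 V.
(Unloaded it would be 5.15 V; the load pulls it down.)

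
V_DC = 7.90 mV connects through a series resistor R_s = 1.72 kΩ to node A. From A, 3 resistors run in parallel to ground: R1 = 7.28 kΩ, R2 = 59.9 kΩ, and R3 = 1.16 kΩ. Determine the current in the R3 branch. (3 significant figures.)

I ≈ 2.48 µA

Combine the parallel branches: R_p = (1/7.28 + 1/59.9 + 1/1.16)⁻¹ = 0.9841 kΩ.
V_A by voltage divider: V_A = 7.90 × 0.9841/(1.72 + 0.9841) = 2.875 mV.
Branch current I = V_A/R3 = 2.875/1.16 = 2.479 µA.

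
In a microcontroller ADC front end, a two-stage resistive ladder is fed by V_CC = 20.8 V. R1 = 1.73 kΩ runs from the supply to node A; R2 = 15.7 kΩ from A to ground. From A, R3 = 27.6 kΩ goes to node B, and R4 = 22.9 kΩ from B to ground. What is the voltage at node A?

V_A ≈ 18.2 V

Node A sees R2 in parallel with the series input of stage 2, R3 + R4 = 50.50 kΩ.
Effective lower resistance at A: R2 ‖ 50.50 = 11.98 kΩ.
V_A = 20.8 × 11.98/(1.73 + 11.98) = 18.17 V.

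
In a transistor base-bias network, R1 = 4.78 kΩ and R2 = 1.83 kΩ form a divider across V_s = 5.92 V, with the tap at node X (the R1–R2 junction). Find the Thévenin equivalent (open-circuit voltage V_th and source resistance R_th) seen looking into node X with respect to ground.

With X open, the divider is unloaded: V_th = 5.92 × 1.83/6.610 = 1.639 V.
Looking into X with the source shorted: R_th = R1·R2/(R1+R2) = 4.780 × 1.83/6.610 = 1.323 kΩ.

V_th ≈ 1.64 V, R_th ≈ 1.32 kΩ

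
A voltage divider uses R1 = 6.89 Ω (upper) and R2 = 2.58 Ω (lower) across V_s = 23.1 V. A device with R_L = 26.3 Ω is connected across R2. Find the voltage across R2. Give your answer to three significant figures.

V_out ≈ 5.87 V

The load sits in parallel with R2, giving an effective lower resistance R2' = R2·R_L/(R2+R_L) = 2.350 Ω.
Now apply the divider: V_out = 23.1 × 0.2543 = 5.874 V.
(Unloaded it would be 6.29 V; the load pulls it down.)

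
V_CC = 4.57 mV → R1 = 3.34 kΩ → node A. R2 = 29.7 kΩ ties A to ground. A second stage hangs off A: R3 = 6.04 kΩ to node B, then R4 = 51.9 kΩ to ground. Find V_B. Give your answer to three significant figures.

V_B ≈ 3.50 mV

Looking into the second stage from A: R3 + R4 = 57.94 kΩ appears in parallel with R2.
R2 ‖ (R3+R4) = 19.64 kΩ.
First divider: V_A = V_CC · 19.64/(3.34 + 19.64) = 3.906 mV.
V_B = V_A × 0.8958 = 3.498 mV.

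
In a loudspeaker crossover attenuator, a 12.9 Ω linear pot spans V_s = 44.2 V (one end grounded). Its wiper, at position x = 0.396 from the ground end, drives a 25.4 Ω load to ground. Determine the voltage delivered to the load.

V_out ≈ 15.6 V

The pot divides into 7.792 Ω above the wiper and 5.108 Ω below.
Lower segment in parallel with the load: 5.108 ‖ 25.4 = 4.253 Ω.
Loaded-divider output: V_out = 44.2 × 0.3531 = 15.61 V.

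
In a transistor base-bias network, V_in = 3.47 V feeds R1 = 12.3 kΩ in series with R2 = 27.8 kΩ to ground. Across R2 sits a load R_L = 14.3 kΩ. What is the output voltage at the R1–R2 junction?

V_out ≈ 1.51 V

R2 ‖ R_L = (27.8 × 14.3)/(27.8 + 14.3) = 9.443 kΩ.
Voltage divider with the loaded lower leg: V_out = 3.47 × 9.443/(12.3 + 9.443) = 3.47 × 0.4343 = 1.507 V.
(Unloaded it would be 2.41 V; the load pulls it down.)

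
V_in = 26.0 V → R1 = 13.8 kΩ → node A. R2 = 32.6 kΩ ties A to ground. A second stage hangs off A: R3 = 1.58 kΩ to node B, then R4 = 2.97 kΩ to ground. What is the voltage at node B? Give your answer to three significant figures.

Node A sees R2 in parallel with the series input of stage 2, R3 + R4 = 4.550 kΩ.
Effective lower resistance at A: R2 ‖ 4.550 = 3.993 kΩ.
So V_A = 26.0 × 0.2244 = 5.834 V.
V_B = V_A × 0.6527 = 3.808 V.

V_B ≈ 3.81 V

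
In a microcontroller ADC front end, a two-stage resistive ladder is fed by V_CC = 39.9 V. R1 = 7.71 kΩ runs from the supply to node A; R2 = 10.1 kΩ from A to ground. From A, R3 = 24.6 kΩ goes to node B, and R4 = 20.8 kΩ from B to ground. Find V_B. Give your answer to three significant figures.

V_B ≈ 9.46 V

The second stage (R3 + R4 = 45.40 kΩ) loads node A in parallel with R2.
R2 ‖ (R3+R4) = 8.262 kΩ.
So V_A = 39.9 × 0.5173 = 20.64 V.
Then the unloaded second divider: V_B = V_A × R4/(R3+R4) = 20.64 × 0.4581 = 9.456 V.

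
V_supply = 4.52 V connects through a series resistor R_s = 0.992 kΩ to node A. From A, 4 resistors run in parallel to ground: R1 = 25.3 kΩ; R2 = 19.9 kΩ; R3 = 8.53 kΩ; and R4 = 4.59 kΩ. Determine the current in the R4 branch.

I ≈ 0.693 mA

Parallel bank: R_p = 1/(1/25.3 + 1/19.9 + 1/8.53 + 1/4.59) = 2.354 kΩ.
V_A by voltage divider: V_A = 4.52 × 2.354/(0.992 + 2.354) = 3.180 V.
Branch current I = V_A/R4 = 3.180/4.59 = 0.6928 mA.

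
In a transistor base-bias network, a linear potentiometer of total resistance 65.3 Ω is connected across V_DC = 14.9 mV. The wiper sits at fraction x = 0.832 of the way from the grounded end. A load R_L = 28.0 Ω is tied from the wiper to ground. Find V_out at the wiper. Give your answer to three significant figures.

V_out ≈ 9.35 mV

The pot divides into 10.97 Ω above the wiper and 54.33 Ω below.
Lower segment in parallel with the load: 54.33 ‖ 28.0 = 18.48 Ω.
Loaded-divider output: V_out = 14.9 × 0.6275 = 9.349 mV.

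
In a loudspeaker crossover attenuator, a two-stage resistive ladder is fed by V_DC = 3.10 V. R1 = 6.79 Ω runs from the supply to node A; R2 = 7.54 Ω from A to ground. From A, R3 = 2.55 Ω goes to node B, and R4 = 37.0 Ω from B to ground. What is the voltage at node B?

Node A sees R2 in parallel with the series input of stage 2, R3 + R4 = 39.55 Ω.
R2 ‖ (R3+R4) = 6.333 Ω.
First divider: V_A = V_DC · 6.333/(6.79 + 6.333) = 1.496 V.
V_B = V_A × 0.9355 = 1.400 V.

V_B ≈ 1.40 V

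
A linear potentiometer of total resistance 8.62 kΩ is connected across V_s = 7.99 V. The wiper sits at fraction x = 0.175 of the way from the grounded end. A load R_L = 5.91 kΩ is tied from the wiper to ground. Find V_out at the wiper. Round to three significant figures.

V_out ≈ 1.16 V

Split the track: R_lower = x·R_p = 1.508 kΩ, R_upper = (1−x)·R_p = 7.111 kΩ.
Lower segment in parallel with the load: 1.508 ‖ 5.91 = 1.202 kΩ.
V_out = 7.99 × 1.202/(7.111 + 1.202) = 1.155 V.
(Unloaded: V_out = x·V_s = 1.40 V.)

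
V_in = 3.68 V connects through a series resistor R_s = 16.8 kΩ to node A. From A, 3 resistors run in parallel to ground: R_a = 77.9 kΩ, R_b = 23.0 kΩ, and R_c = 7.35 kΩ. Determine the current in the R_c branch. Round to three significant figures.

Parallel bank: R_p = 1/(1/77.9 + 1/23.0 + 1/7.35) = 5.198 kΩ.
Node voltage V_A = V_in · R_p/(R_s + R_p) = 3.68 × 0.2363 = 0.8696 V.
Branch current I = V_A/R_c = 0.8696/7.35 = 0.1183 mA.

I ≈ 0.118 mA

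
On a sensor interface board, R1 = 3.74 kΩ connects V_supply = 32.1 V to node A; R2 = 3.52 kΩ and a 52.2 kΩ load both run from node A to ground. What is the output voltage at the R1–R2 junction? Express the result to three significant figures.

The load sits in parallel with R2, giving an effective lower resistance R2' = R2·R_L/(R2+R_L) = 3.298 kΩ.
Now apply the divider: V_out = 32.1 × 0.4686 = 15.04 V.

V_out ≈ 15.0 V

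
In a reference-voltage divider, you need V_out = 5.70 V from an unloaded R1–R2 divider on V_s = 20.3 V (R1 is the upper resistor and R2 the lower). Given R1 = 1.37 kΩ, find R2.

R2 ≈ 0.535 kΩ

Required fraction k = V_out/V_s = 0.2808.
R2 = R1 · 0.2808/(1 − 0.2808) = 0.5349 kΩ.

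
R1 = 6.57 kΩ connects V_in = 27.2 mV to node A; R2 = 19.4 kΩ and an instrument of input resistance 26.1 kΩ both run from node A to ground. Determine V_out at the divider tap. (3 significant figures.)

R2 ‖ R_L = (19.4 × 26.1)/(19.4 + 26.1) = 11.13 kΩ.
Then V_out = V_in · R2'/(R1 + R2') = 27.2 × 11.13/17.70 = 17.10 mV.
(Unloaded it would be 20.3 mV; the load pulls it down.)

V_out ≈ 17.1 mV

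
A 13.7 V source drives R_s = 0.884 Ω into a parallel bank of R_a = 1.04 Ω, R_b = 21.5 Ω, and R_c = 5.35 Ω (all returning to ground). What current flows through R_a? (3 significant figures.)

Equivalent of the parallel group: R_p = 0.8368 Ω.
V_A by voltage divider: V_A = 13.7 × 0.8368/(0.884 + 0.8368) = 6.662 V.
Branch current I = V_A/R_a = 6.662/1.04 = 6.406 A.

I ≈ 6.41 A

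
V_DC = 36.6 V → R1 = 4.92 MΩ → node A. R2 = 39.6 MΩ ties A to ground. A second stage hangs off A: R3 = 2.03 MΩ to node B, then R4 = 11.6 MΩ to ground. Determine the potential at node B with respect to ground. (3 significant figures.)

V_B ≈ 21.0 V

Node A sees R2 in parallel with the series input of stage 2, R3 + R4 = 13.63 MΩ.
R2 ‖ (R3+R4) = 10.14 MΩ.
First divider: V_A = V_DC · 10.14/(4.92 + 10.14) = 24.64 V.
Then the unloaded second divider: V_B = V_A × R4/(R3+R4) = 24.64 × 0.8511 = 20.97 V.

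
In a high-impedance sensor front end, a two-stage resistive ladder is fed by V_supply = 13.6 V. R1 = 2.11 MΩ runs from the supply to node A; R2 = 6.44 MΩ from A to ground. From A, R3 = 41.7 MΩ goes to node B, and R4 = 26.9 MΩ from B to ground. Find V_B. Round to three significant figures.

V_B ≈ 3.93 V

Node A sees R2 in parallel with the series input of stage 2, R3 + R4 = 68.60 MΩ.
Effective lower resistance at A: R2 ‖ 68.60 = 5.887 MΩ.
So V_A = 13.6 × 0.7362 = 10.01 V.
V_B = V_A × 0.3921 = 3.926 V.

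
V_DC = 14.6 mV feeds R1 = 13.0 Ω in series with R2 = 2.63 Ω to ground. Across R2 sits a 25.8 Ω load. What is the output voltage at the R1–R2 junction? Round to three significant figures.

The load sits in parallel with R2, giving an effective lower resistance R2' = R2·R_L/(R2+R_L) = 2.387 Ω.
Voltage divider with the loaded lower leg: V_out = 14.6 × 2.387/(13.0 + 2.387) = 14.6 × 0.1551 = 2.265 mV.

V_out ≈ 2.26 mV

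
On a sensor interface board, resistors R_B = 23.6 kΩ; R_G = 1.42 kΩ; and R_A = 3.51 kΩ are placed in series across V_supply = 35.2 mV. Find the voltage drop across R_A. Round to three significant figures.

V ≈ 4.33 mV

Series total: ΣR = 23.6 + 1.42 + 3.51 = 28.53 kΩ.
V = V_supply · R/ΣR = 35.2 × 0.1230 = 4.331 mV.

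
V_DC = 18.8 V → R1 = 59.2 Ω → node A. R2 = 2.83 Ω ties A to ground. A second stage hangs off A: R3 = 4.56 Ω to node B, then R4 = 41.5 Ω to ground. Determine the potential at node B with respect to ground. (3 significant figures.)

V_B ≈ 0.730 V

Node A sees R2 in parallel with the series input of stage 2, R3 + R4 = 46.06 Ω.
R2 ‖ (R3+R4) = 2.666 Ω.
First divider: V_A = V_DC · 2.666/(59.2 + 2.666) = 0.8102 V.
Stage 2 is unloaded, so V_B = V_A · R4/(R3+R4) = 0.8102 × 41.5/46.06 = 0.7300 V.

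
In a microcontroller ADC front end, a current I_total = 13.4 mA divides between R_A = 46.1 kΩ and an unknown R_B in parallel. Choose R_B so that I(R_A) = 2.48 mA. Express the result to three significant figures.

R_B ≈ 10.5 kΩ

In a two-way split, I_A/I_total = R_B/(R_A + R_B).
With f = 0.1851, R_B = R_A · f/(1−f) = 46.1 × 0.2271 = 10.47 kΩ.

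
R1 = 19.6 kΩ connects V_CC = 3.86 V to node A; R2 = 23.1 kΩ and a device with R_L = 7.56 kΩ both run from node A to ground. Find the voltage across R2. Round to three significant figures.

V_out ≈ 0.869 V

R2 ‖ R_L = (23.1 × 7.56)/(23.1 + 7.56) = 5.696 kΩ.
Now apply the divider: V_out = 3.86 × 0.2252 = 0.8692 V.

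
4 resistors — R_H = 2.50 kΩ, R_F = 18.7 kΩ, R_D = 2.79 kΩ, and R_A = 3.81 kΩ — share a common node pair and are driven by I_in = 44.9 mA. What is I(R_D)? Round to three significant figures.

I ≈ 15.0 mA

ΣG = 1/2.50 + 1/18.7 + 1/2.79 + 1/3.81 = 1.074.
R_D takes the fraction G_k/ΣG = 0.3584/1.074 = 0.3336, so I = 44.9 × 0.3336 = 14.98 mA.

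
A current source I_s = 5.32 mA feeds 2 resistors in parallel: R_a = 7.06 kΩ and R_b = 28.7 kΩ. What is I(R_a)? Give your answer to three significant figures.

Two-branch current divider: I_k = I_s · R_other/(R_1 + R_2).
So I = 5.32 × 28.7/35.76 = 4.270 mA.

I ≈ 4.27 mA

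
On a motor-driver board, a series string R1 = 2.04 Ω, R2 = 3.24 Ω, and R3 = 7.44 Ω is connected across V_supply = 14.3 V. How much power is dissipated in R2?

The common current is I = 14.3/12.72 = 1.124 A.
P = I²R = 1.264 × 3.24 = 4.095 W.

P ≈ 4.09 W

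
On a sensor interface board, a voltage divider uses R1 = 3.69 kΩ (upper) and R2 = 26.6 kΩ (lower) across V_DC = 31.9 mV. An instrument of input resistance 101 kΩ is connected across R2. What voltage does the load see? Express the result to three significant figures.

V_out ≈ 27.1 mV

The load sits in parallel with R2, giving an effective lower resistance R2' = R2·R_L/(R2+R_L) = 21.05 kΩ.
Now apply the divider: V_out = 31.9 × 0.8509 = 27.14 mV.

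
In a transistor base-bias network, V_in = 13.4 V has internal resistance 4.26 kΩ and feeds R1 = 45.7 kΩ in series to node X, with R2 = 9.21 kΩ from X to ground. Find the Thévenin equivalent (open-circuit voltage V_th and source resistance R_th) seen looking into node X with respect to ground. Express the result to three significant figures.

V_th ≈ 2.09 V, R_th ≈ 7.78 kΩ

R1' = 4.26 + 45.7 = 49.96 kΩ (source resistance + R1).
V_th is the unloaded tap voltage: V_in · R2/(R1'+R2) = 13.4 × 0.1557 = 2.086 V.
Looking into X with the source shorted: R_th = R1'·R2/(R1'+R2) = 49.96 × 9.21/59.17 = 7.776 kΩ.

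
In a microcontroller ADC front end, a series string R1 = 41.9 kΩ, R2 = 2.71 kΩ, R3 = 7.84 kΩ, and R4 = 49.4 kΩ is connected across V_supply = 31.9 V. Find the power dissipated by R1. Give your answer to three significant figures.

Series current I = V_supply/ΣR = 31.9/101.8 = 0.3132 mA.
P = I²R = 0.09810 × 41.9 = 4.110 mW.

P ≈ 4.11 mW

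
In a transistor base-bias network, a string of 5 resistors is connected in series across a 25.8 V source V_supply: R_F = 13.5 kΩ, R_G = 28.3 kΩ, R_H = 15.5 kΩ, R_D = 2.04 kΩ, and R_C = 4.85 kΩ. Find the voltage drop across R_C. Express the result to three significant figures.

V ≈ 1.95 V

ΣR = 13.5 + 28.3 + 15.5 + 2.04 + 4.85 = 64.19 kΩ.
Voltage divider: V = V_supply · (4.850 / 64.19) = 25.8 × 0.07556 = 1.949 V.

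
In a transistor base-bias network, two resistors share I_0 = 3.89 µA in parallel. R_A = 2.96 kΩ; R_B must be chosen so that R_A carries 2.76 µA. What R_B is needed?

In a two-way split, I_A/I_0 = R_B/(R_A + R_B).
With f = 0.7095, R_B = R_A · f/(1−f) = 2.96 × 2.442 = 7.230 kΩ.

R_B ≈ 7.23 kΩ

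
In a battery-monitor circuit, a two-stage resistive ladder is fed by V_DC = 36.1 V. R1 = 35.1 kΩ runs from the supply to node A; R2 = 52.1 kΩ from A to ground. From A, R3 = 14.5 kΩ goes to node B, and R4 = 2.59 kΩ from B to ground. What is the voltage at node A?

V_A ≈ 9.68 V

Node A sees R2 in parallel with the series input of stage 2, R3 + R4 = 17.09 kΩ.
R2 ‖ (R3+R4) = 12.87 kΩ.
First divider: V_A = V_DC · 12.87/(35.1 + 12.87) = 9.685 V.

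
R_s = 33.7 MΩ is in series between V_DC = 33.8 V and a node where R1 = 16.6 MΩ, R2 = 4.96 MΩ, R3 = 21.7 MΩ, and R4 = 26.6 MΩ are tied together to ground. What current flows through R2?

I ≈ 0.539 µA

Combine the parallel branches: R_p = (1/16.6 + 1/4.96 + 1/21.7 + 1/26.6)⁻¹ = 2.894 MΩ.
V_A by voltage divider: V_A = 33.8 × 2.894/(33.7 + 2.894) = 2.673 V.
Branch current I = V_A/R2 = 2.673/4.96 = 0.5389 µA.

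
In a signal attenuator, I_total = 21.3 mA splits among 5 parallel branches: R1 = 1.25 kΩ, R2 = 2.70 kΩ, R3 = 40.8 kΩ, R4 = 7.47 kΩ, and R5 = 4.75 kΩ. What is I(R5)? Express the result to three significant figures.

ΣG = 1/1.25 + 1/2.70 + 1/40.8 + 1/7.47 + 1/4.75 = 1.539.
By the current-divider rule, I = I_total · G_k/ΣG = 21.3 × 0.1368 = 2.913 mA.

I ≈ 2.91 mA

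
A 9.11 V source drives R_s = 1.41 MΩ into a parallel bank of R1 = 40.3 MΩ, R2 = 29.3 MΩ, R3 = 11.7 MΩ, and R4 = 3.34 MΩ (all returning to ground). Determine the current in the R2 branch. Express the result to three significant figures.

Equivalent of the parallel group: R_p = 2.253 MΩ.
V_A by voltage divider: V_A = 9.11 × 2.253/(1.41 + 2.253) = 5.603 V.
I(R2) = V_A / R2 = 5.603/29.3 = 0.1912 µA.

I ≈ 0.191 µA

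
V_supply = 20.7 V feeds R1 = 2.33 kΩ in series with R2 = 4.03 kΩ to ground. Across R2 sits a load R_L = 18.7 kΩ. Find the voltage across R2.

V_out ≈ 12.2 V

R2 ‖ R_L = (4.03 × 18.7)/(4.03 + 18.7) = 3.315 kΩ.
Then V_out = V_supply · R2'/(R1 + R2') = 20.7 × 3.315/5.645 = 12.16 V.
(Unloaded it would be 13.1 V; the load pulls it down.)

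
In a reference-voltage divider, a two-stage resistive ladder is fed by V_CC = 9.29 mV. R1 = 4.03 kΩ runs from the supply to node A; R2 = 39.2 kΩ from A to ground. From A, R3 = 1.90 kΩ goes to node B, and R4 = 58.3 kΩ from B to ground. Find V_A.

V_A ≈ 7.94 mV

The second stage (R3 + R4 = 60.20 kΩ) loads node A in parallel with R2.
Effective lower resistance at A: R2 ‖ 60.20 = 23.74 kΩ.
V_A = 9.29 × 23.74/(4.03 + 23.74) = 7.942 mV.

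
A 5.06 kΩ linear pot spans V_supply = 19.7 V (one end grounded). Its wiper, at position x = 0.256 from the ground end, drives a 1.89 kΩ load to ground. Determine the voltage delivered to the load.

Lower segment x·R_p = 1.295 kΩ; upper segment (1−x)·R_p = 3.765 kΩ.
R_L loads the lower segment: effective lower R = 0.7686 kΩ.
V_out = 19.7 × 0.7686/(3.765 + 0.7686) = 3.340 V.

V_out ≈ 3.34 V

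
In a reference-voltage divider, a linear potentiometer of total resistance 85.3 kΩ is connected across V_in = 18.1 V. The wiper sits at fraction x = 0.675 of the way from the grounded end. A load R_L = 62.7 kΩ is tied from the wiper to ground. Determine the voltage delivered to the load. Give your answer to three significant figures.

V_out ≈ 9.41 V

Split the track: R_lower = x·R_p = 57.58 kΩ, R_upper = (1−x)·R_p = 27.72 kΩ.
R_L loads the lower segment: effective lower R = 30.01 kΩ.
V_out = 18.1 × 30.01/(27.72 + 30.01) = 9.409 V.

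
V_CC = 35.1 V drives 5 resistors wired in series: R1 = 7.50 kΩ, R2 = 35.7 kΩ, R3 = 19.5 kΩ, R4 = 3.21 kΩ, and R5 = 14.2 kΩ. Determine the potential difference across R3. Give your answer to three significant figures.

ΣR = 7.50 + 35.7 + 19.5 + 3.21 + 14.2 = 80.11 kΩ.
By the voltage-divider rule, V = 35.1 × 19.50/80.11 = 8.544 V.

V ≈ 8.54 V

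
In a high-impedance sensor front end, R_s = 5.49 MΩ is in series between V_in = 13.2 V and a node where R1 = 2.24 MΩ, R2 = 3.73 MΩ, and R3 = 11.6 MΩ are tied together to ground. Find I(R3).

I ≈ 0.211 µA

Combine the parallel branches: R_p = (1/2.24 + 1/3.73 + 1/11.6)⁻¹ = 1.249 MΩ.
V_A by voltage divider: V_A = 13.2 × 1.249/(5.49 + 1.249) = 2.446 V.
I(R3) = V_A / R3 = 2.446/11.6 = 0.2109 µA.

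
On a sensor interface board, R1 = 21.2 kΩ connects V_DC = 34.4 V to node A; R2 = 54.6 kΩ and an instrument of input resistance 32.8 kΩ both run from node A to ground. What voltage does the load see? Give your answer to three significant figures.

R2 ‖ R_L = (54.6 × 32.8)/(54.6 + 32.8) = 20.49 kΩ.
Now apply the divider: V_out = 34.4 × 0.4915 = 16.91 V.

V_out ≈ 16.9 V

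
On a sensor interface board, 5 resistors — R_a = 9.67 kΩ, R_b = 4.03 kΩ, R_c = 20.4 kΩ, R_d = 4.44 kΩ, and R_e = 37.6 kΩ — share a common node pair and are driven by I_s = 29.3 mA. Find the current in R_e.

Total conductance ΣG = 1/9.67 + 1/4.03 + 1/20.4 + 1/4.44 + 1/37.6 = 0.6524 (units of 1/kΩ).
By the current-divider rule, I = I_s · G_k/ΣG = 29.3 × 0.04077 = 1.194 mA.

I ≈ 1.19 mA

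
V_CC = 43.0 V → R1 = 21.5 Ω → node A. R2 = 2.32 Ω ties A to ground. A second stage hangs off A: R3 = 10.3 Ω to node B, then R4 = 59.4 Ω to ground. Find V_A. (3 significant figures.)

The second stage (R3 + R4 = 69.70 Ω) loads node A in parallel with R2.
Effective lower resistance at A: R2 ‖ 69.70 = 2.245 Ω.
V_A = 43.0 × 2.245/(21.5 + 2.245) = 4.066 V.

V_A ≈ 4.07 V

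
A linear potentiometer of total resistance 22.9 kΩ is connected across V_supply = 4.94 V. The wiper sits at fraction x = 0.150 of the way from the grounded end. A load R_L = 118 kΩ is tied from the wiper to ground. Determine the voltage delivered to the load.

V_out ≈ 0.723 V

The pot divides into 19.46 kΩ above the wiper and 3.435 kΩ below.
(x·R_p) ‖ R_L = 3.338 kΩ.
Then V_out = V_supply · 3.338/(19.46 + 3.338) = 0.7231 V.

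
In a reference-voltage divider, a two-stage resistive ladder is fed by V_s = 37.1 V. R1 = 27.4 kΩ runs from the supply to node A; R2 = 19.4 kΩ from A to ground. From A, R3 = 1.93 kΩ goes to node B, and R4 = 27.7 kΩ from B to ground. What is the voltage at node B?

Looking into the second stage from A: R3 + R4 = 29.63 kΩ appears in parallel with R2.
R2 ‖ (R3+R4) = 11.72 kΩ.
So V_A = 37.1 × 0.2997 = 11.12 V.
Stage 2 is unloaded, so V_B = V_A · R4/(R3+R4) = 11.12 × 27.7/29.63 = 10.39 V.

V_B ≈ 10.4 V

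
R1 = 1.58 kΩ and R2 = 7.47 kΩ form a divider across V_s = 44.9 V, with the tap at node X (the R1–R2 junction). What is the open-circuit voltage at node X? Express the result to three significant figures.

V_th ≈ 37.1 V

With X open, the divider is unloaded: V_th = 44.9 × 7.47/9.050 = 37.06 V.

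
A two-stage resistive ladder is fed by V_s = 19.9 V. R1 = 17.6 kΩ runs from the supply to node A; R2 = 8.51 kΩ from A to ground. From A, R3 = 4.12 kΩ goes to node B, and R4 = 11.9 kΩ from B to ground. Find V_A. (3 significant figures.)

V_A ≈ 4.78 V

Node A sees R2 in parallel with the series input of stage 2, R3 + R4 = 16.02 kΩ.
Effective lower resistance at A: R2 ‖ 16.02 = 5.558 kΩ.
First divider: V_A = V_s · 5.558/(17.6 + 5.558) = 4.776 V.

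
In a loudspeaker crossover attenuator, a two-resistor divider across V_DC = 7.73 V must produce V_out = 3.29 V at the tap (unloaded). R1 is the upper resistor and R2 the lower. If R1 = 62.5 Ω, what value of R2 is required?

Required fraction k = V_out/V_DC = 0.4256.
Rearranging, R2 = R1·k/(1−k) = 62.5 × 0.7410 = 46.31 Ω.

R2 ≈ 46.3 Ω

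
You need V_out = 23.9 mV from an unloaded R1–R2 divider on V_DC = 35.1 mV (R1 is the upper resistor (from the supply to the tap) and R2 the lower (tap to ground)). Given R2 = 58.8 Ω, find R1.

The divider ratio is R2/(R1+R2) = 23.9/35.1 = 0.6809.
R1 = R2·(1/k − 1) = 58.8 × 0.4686 = 27.55 Ω.

R1 ≈ 27.6 Ω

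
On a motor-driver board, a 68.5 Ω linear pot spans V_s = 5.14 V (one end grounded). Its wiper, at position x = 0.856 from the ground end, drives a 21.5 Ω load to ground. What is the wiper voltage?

V_out ≈ 3.16 V

The pot divides into 9.864 Ω above the wiper and 58.64 Ω below.
(x·R_p) ‖ R_L = 15.73 Ω.
Loaded-divider output: V_out = 5.14 × 0.6146 = 3.159 V.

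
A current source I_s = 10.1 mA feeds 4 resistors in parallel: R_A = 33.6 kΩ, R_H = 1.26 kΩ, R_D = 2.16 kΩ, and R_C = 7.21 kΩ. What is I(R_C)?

Total conductance ΣG = 1/33.6 + 1/1.26 + 1/2.16 + 1/7.21 = 1.425 (units of 1/kΩ).
By the current-divider rule, I = I_s · G_k/ΣG = 10.1 × 0.09733 = 0.9830 mA.

I ≈ 0.983 mA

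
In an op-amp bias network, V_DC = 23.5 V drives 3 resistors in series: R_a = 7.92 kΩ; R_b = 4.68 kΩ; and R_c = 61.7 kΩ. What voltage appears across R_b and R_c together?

V ≈ 21.0 V

ΣR = 7.92 + 4.68 + 61.7 = 74.30 kΩ.
R_{R_b..R_c} = 4.68 + 61.7 = 66.38 kΩ.
By the voltage-divider rule, V = 23.5 × 66.38/74.30 = 21.00 V.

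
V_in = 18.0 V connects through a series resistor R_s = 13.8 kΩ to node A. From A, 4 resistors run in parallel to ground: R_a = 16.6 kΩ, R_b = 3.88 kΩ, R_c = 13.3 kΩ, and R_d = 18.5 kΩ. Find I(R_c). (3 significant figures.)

Combine the parallel branches: R_p = (1/16.6 + 1/3.88 + 1/13.3 + 1/18.5)⁻¹ = 2.236 kΩ.
V_A by voltage divider: V_A = 18.0 × 2.236/(13.8 + 2.236) = 2.510 V.
Branch current I = V_A/R_c = 2.510/13.3 = 0.1887 mA.

I ≈ 0.189 mA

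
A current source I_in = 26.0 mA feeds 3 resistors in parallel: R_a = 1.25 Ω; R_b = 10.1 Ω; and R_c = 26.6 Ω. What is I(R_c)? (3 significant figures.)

ΣG = 1/1.25 + 1/10.1 + 1/26.6 = 0.9366.
R_c takes the fraction G_k/ΣG = 0.03759/0.9366 = 0.04014, so I = 26.0 × 0.04014 = 1.044 mA.

I ≈ 1.04 mA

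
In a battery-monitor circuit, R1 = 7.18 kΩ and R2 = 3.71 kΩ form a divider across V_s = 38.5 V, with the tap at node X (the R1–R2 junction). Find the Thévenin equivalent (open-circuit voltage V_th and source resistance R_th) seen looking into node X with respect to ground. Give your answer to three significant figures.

With X open, the divider is unloaded: V_th = 38.5 × 3.71/10.89 = 13.12 V.
Looking into X with the source shorted: R_th = R1·R2/(R1+R2) = 7.180 × 3.71/10.89 = 2.446 kΩ.

V_th ≈ 13.1 V, R_th ≈ 2.45 kΩ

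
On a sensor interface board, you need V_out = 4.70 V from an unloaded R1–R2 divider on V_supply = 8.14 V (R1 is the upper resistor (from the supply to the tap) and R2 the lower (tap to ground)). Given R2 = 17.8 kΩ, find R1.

Required fraction k = V_out/V_supply = 0.5774.
So R1 = R2 · (V_supply/V_out − 1) = 17.8 × (8.14/4.70 − 1) = 17.8 × 0.7319 = 13.03 kΩ.

R1 ≈ 13.0 kΩ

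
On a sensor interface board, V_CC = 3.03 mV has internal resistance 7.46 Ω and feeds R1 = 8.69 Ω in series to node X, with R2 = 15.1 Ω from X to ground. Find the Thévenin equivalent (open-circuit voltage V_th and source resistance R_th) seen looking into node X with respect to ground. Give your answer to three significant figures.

V_th ≈ 1.46 mV, R_th ≈ 7.80 Ω

R1' = 7.46 + 8.69 = 16.15 Ω (source resistance + R1).
With X open, the divider is unloaded: V_th = 3.03 × 15.1/31.25 = 1.464 mV.
Looking into X with the source shorted: R_th = R1'·R2/(R1'+R2) = 16.15 × 15.1/31.25 = 7.804 Ω.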